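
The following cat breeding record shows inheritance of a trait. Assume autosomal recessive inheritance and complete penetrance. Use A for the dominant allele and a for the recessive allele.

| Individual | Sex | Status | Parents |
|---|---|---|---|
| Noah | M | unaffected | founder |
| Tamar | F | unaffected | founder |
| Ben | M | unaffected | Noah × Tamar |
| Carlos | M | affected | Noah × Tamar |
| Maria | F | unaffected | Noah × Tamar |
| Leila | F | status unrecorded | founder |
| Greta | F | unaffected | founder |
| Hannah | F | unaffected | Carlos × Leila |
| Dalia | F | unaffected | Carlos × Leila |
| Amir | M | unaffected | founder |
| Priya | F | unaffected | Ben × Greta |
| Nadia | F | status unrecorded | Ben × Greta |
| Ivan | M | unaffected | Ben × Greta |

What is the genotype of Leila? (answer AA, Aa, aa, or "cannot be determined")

cannot be determined

Leila's phenotype is unrecorded, and no parent or child forces a single allele at both positions; consistent genotype assignments exist with Leila as AA or Aa.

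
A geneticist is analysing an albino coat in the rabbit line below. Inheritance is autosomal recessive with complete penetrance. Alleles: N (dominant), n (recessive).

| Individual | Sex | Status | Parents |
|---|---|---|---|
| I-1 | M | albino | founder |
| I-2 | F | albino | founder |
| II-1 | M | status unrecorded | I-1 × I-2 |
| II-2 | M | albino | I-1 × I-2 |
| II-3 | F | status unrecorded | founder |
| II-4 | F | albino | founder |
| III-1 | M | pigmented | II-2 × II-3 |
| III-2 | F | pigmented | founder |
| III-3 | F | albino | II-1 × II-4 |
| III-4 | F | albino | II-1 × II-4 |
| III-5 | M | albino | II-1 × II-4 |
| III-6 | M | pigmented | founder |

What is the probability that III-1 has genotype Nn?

1

III-1 is pigmented so carries N and received n from II-2 (nn), so III-1 is Nn, giving P(Nn) = 1.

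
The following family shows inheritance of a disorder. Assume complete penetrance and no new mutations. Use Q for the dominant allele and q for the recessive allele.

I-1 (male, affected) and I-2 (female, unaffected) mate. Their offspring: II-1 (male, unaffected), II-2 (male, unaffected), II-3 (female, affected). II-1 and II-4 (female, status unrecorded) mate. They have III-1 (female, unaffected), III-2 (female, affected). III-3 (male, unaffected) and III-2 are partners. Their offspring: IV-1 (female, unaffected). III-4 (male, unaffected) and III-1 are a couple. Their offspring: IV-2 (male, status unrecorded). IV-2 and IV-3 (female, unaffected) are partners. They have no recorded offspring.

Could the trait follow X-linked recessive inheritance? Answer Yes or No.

Under X-linked recessive, III-2 (affected, female) cannot arise from II-1 (unaffected) × II-4 (unrecorded).

No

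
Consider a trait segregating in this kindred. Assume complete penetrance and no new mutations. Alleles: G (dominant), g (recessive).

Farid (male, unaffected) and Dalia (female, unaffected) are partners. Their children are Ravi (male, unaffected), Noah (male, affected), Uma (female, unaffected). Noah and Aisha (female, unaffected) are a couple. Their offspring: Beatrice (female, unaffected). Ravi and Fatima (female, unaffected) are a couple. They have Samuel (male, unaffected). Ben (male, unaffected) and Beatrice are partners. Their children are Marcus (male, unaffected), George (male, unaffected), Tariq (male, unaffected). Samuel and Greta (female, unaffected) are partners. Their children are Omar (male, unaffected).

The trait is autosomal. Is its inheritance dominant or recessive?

recessive

Farid and Dalia are both unaffected yet have an affected child Noah. Under dominance, an affected child requires at least one affected parent, so the trait cannot be dominant.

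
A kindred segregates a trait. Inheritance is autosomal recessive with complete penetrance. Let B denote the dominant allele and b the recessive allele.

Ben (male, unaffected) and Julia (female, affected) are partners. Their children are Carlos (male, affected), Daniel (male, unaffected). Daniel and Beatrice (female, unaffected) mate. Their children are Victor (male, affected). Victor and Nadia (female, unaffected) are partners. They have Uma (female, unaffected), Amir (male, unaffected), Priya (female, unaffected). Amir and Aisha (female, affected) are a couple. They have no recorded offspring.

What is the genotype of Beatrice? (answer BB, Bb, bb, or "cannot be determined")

Bb

From phenotype alone, Beatrice is BB or Bb.
Beatrice is unaffected so carries B and passed b to Victor (bb), so Beatrice is Bb.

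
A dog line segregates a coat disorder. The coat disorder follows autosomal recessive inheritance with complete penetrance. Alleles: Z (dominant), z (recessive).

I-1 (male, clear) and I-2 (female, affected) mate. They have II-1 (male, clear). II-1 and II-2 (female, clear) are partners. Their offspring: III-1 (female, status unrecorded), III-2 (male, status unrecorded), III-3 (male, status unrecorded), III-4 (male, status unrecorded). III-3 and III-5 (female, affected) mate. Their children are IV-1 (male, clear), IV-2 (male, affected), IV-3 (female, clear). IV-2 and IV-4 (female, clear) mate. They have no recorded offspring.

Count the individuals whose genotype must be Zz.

Obligate heterozygotes: II-1 is clear so carries Z and received z from I-2 (zz), so II-1 is Zz; III-3 passed Z to IV-1 (Zz, whose z came from III-5) and passed z to IV-2 (zz), so III-3 is Zz; IV-1 is clear so carries Z and received z from III-5 (zz), so IV-1 is Zz; IV-3 is clear so carries Z and received z from III-5 (zz), so IV-3 is Zz.
Every other individual is either homozygous by phenotype or has at least one consistent homozygous assignment, so the count is 4.

4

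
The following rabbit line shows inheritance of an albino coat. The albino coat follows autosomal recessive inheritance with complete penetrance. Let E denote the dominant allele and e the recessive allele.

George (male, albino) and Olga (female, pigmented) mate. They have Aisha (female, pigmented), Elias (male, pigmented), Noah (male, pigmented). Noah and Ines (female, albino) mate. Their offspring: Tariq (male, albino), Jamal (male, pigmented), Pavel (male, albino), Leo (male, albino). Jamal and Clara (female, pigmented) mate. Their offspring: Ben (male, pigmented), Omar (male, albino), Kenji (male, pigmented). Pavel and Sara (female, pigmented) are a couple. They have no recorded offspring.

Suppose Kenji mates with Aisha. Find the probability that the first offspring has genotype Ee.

Jamal is pigmented so carries E and received e from Ines (ee), so Jamal is Ee.
Clara is pigmented so carries E and passed e to Omar (ee), so Clara is Ee.
Kenji is a pigmented offspring of Jamal (Ee) × Clara (Ee), whose cross gives 1/4 EE : 1/2 Ee : 1/4 ee; conditioning on being pigmented, Kenji is EE with probability 1/3, Ee with probability 2/3.
Aisha is pigmented so carries E and received e from George (ee), so Aisha is Ee.
Summing over parental genotype combinations, P(offspring has genotype Ee) = 1/3·1/2 + 2/3·1/2 = 1/2.

1/2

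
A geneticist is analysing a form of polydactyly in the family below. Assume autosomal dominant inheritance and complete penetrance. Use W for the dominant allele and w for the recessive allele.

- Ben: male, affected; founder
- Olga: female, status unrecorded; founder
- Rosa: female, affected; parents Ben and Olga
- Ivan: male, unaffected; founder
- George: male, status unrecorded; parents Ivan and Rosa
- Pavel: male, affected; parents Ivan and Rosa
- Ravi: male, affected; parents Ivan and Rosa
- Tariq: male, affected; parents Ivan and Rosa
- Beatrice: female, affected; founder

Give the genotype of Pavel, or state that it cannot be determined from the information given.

From phenotype alone, Pavel is WW or Ww.
Pavel is affected so carries W and received w from Ivan (ww), so Pavel is Ww.

Ww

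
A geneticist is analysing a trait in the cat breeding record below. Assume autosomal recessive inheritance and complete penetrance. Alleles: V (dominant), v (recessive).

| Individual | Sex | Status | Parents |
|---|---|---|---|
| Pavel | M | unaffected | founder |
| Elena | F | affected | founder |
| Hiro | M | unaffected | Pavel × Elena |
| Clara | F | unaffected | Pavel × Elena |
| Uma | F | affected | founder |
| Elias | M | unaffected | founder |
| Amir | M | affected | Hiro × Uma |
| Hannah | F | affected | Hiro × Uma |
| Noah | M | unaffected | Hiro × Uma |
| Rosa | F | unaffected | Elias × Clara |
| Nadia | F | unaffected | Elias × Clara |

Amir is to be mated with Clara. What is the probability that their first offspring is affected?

Amir is affected, so Amir is vv.
Clara is unaffected so carries V and received v from Elena (vv), so Clara is Vv.
The cross gives 1/2 Vv : 1/2 vv, so P(offspring is affected) = 1/2.

1/2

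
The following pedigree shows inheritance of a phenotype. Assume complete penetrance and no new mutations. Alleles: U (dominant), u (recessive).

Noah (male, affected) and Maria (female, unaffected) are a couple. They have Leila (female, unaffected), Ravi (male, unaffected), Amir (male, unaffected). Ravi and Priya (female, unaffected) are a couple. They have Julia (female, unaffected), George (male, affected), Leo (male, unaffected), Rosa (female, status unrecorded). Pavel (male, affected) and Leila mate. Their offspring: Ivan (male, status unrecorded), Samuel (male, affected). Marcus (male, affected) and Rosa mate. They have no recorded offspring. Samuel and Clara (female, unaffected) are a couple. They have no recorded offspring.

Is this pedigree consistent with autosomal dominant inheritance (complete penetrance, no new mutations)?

No

Under autosomal dominant, George (affected, male) cannot arise from Ravi (unaffected) × Priya (unaffected).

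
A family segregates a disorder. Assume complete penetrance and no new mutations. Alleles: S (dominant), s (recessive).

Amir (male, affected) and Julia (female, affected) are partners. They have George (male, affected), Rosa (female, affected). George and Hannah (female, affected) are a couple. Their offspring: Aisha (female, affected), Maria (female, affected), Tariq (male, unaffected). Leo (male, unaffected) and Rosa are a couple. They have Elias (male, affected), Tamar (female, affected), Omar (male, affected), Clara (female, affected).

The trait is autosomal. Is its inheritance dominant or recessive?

George and Hannah are both affected yet have an unaffected child Tariq. Under a recessive model two affected parents are homozygous and every child would be affected, so the trait cannot be recessive.

dominant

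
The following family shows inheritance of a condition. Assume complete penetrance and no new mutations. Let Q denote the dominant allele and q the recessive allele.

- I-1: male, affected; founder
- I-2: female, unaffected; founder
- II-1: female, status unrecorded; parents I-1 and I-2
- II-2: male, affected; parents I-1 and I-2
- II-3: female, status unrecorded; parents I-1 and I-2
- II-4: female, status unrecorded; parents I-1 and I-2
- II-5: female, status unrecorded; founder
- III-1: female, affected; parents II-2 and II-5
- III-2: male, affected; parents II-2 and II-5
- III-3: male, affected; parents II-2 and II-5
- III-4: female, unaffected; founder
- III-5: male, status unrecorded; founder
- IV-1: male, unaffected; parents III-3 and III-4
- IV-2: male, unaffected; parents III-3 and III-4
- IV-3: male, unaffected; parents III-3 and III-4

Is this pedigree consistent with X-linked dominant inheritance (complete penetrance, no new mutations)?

Under X-linked dominant, II-2 (affected, male) cannot arise from I-1 (affected) × I-2 (unaffected).

No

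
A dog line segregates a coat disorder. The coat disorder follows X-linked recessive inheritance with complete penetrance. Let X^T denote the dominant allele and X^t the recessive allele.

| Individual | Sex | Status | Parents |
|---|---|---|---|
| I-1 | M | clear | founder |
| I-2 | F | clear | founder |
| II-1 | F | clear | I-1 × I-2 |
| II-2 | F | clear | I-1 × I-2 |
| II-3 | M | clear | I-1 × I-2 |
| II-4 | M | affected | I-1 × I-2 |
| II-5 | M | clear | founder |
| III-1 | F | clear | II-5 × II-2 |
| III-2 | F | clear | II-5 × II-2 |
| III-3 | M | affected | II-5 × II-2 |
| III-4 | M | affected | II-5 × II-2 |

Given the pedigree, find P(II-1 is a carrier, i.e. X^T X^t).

I-1 is clear, so I-1 is X^T Y.
I-2 is clear so carries T and passed t to II-2 (X^T X^t, whose T came from I-1), so I-2 is X^T X^t.
Their cross gives offspring ratios 1/2 X^T X^T : 1/2 X^T X^t. Conditioning on II-1 being clear, P(X^T X^t) = 1/2 / 1 = 1/2.

1/2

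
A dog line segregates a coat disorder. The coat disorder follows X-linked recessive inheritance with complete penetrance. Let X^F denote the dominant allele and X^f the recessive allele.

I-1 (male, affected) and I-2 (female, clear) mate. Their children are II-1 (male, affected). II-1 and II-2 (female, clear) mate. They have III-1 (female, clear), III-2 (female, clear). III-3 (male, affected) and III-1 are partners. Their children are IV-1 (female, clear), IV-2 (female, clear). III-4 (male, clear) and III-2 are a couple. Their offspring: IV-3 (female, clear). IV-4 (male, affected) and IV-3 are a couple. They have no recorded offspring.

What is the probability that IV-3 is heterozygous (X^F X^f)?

III-4 is clear, so III-4 is X^F Y.
III-2 is clear so carries F and received f from II-1 (X^f Y), so III-2 is X^F X^f.
Their cross gives offspring ratios 1/2 X^F X^F : 1/2 X^F X^f. Conditioning on IV-3 being clear, P(X^F X^f) = 1/2 / 1 = 1/2.

1/2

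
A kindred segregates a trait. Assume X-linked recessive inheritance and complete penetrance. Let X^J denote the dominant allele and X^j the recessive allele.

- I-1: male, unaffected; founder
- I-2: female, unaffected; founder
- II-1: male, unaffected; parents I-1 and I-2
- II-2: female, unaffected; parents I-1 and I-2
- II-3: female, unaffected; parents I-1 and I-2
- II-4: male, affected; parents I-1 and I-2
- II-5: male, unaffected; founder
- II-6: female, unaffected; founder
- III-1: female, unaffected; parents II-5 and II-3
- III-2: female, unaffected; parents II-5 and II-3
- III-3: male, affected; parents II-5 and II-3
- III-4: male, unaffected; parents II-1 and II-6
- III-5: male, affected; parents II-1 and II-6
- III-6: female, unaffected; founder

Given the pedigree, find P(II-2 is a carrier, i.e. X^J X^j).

I-1 is unaffected, so I-1 is X^J Y.
I-2 is unaffected so carries J and passed j to II-3 (X^J X^j, whose J came from I-1), so I-2 is X^J X^j.
Their cross gives offspring ratios 1/2 X^J X^J : 1/2 X^J X^j. Conditioning on II-2 being unaffected, P(X^J X^j) = 1/2 / 1 = 1/2.

1/2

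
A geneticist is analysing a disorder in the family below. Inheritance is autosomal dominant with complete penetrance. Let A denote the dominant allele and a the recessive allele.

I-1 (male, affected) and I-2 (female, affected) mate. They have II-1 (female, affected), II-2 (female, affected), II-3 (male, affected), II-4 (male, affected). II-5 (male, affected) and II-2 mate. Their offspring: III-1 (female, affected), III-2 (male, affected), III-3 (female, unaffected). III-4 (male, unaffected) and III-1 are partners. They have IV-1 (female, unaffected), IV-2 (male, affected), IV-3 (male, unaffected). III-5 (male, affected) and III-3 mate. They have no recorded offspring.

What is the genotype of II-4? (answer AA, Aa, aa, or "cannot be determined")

cannot be determined

II-4's phenotype allows AA or Aa, and no parent or child forces a single allele at both positions; consistent genotype assignments exist with II-4 as AA or Aa.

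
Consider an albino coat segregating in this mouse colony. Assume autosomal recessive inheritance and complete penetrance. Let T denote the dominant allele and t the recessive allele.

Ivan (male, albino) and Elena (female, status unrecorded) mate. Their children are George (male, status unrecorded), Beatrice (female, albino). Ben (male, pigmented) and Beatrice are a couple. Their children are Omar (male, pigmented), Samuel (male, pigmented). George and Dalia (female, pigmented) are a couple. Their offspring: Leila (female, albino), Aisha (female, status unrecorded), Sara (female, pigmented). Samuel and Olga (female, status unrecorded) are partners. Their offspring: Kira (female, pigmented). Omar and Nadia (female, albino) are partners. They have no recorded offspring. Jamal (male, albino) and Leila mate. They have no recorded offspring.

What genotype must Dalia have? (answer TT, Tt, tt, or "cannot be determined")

From phenotype alone, Dalia is TT or Tt.
Dalia is pigmented so carries T and passed t to Leila (tt), so Dalia is Tt.

Tt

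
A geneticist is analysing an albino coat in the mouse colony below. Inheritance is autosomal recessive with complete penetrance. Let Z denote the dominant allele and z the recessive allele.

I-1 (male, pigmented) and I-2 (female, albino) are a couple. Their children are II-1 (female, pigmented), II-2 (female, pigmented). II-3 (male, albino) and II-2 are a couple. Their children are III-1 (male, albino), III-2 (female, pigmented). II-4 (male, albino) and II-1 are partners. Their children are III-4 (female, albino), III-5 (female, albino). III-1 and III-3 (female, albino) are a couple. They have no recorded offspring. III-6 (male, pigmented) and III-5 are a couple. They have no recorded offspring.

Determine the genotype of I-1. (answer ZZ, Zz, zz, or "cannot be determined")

cannot be determined

I-1's phenotype allows ZZ or Zz, and no parent or child forces a single allele at both positions; consistent genotype assignments exist with I-1 as ZZ or Zz.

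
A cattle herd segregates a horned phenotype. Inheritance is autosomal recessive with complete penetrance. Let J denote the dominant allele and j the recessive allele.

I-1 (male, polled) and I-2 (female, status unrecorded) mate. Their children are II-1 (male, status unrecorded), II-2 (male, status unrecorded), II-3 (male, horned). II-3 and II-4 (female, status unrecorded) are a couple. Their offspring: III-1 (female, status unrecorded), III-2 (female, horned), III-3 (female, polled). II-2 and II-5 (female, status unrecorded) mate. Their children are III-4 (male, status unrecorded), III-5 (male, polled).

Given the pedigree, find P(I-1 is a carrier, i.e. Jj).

I-1 is polled so carries J and passed j to II-3 (jj), so I-1 is Jj, giving P(Jj) = 1.

1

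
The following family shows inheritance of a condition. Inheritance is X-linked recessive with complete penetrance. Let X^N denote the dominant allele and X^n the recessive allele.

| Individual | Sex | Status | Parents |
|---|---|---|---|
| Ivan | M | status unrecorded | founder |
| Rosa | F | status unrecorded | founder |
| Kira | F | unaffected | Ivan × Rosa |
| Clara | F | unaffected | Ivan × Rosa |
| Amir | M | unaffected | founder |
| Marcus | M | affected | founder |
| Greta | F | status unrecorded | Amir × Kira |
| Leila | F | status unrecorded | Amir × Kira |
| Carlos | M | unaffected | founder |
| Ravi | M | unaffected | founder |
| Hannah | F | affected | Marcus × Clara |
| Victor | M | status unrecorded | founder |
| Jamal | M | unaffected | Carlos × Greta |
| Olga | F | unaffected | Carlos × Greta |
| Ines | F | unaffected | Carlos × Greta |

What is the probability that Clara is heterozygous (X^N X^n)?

Clara is unaffected so carries N and passed n to Hannah (X^n X^n), so Clara is X^N X^n, giving P(X^N X^n) = 1.

1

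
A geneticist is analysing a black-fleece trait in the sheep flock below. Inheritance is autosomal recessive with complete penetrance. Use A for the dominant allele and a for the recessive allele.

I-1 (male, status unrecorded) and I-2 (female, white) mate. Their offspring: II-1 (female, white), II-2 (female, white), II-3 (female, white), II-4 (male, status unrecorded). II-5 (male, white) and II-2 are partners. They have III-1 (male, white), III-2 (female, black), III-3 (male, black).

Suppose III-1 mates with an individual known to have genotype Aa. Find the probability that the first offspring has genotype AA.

II-5 is white so carries A and passed a to III-2 (aa), so II-5 is Aa.
II-2 is white so carries A and passed a to III-2 (aa), so II-2 is Aa.
III-1 is a white offspring of II-5 (Aa) × II-2 (Aa), whose cross gives 1/4 AA : 1/2 Aa : 1/4 aa; conditioning on being white, III-1 is AA with probability 1/3, Aa with probability 2/3.
Summing over parental genotype combinations, P(offspring has genotype AA) = 1/3·1/2 + 2/3·1/4 = 1/3.

1/3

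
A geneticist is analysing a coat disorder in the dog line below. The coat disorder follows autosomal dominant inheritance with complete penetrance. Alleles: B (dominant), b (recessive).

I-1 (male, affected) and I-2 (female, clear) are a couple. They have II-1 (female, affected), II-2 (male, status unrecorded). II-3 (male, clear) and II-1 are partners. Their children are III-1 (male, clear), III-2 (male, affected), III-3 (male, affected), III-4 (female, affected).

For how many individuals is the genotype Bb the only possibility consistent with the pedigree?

Obligate heterozygotes: II-1 is affected so carries B and received b from I-2 (bb), so II-1 is Bb; III-2 is affected so carries B and received b from II-3 (bb), so III-2 is Bb; III-3 is affected so carries B and received b from II-3 (bb), so III-3 is Bb; III-4 is affected so carries B and received b from II-3 (bb), so III-4 is Bb.
Every other individual is either homozygous by phenotype or has at least one consistent homozygous assignment, so the count is 4.

4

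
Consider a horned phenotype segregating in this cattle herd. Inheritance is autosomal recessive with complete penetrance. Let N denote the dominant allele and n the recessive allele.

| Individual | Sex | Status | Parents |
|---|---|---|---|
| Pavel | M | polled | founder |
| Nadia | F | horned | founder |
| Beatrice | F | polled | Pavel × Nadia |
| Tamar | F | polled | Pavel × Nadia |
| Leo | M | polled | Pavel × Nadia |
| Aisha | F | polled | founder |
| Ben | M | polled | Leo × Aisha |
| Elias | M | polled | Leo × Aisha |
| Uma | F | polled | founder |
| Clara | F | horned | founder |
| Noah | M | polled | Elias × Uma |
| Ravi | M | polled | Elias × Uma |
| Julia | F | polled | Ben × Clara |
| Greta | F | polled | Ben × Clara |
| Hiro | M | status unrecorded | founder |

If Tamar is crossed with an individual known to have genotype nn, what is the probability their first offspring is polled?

Tamar is polled so carries N and received n from Nadia (nn), so Tamar is Nn.
The cross gives 1/2 Nn : 1/2 nn, so P(offspring is polled) = 1/2.

1/2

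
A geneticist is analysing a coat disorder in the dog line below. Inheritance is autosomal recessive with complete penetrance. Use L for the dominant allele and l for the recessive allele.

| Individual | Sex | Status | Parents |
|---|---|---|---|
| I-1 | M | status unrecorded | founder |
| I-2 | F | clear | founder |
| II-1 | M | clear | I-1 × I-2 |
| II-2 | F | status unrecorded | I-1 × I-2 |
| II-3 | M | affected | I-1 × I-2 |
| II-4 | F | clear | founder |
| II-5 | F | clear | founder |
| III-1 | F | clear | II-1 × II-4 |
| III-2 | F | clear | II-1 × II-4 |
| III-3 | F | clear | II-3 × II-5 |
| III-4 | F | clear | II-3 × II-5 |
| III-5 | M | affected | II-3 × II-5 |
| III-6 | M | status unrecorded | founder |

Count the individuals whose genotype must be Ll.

4

Obligate heterozygotes: I-2 is clear so carries L and passed l to II-3 (ll), so I-2 is Ll; II-5 is clear so carries L and passed l to III-5 (ll), so II-5 is Ll; III-3 is clear so carries L and received l from II-3 (ll), so III-3 is Ll; III-4 is clear so carries L and received l from II-3 (ll), so III-4 is Ll.
Every other individual is either homozygous by phenotype or has at least one consistent homozygous assignment, so the count is 4.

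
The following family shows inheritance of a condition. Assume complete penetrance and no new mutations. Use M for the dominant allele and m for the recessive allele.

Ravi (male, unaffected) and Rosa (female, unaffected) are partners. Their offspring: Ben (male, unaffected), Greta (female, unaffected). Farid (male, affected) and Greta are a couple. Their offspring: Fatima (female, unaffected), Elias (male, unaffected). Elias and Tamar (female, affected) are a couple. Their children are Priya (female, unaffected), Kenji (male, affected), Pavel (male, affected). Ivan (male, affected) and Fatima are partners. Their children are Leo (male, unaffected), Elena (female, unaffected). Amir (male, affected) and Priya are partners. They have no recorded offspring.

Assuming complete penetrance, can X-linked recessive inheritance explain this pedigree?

A consistent assignment under X-linked recessive exists: Ravi X^M Y, Rosa X^M X^M, Ben X^M Y, Greta X^M X^M, Farid X^m Y, Fatima X^M X^m, Elias X^M Y, Tamar X^m X^m, Ivan X^m Y, Priya X^M X^m, Kenji X^m Y, Pavel X^m Y, Amir X^m Y, Leo X^M Y, Elena X^M X^m.
In this assignment every recorded phenotype matches its genotype and every non-founder's genotype is obtainable from its parents' genotypes, so the pedigree is consistent.

Yes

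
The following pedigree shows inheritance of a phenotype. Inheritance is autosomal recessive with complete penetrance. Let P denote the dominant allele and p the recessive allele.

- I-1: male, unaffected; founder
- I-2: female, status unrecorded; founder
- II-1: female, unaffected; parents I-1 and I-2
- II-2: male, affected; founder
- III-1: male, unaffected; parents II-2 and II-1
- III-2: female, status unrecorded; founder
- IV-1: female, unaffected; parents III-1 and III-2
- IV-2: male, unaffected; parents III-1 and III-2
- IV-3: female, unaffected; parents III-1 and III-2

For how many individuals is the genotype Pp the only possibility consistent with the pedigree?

1

Obligate heterozygotes: III-1 is unaffected so carries P and received p from II-2 (pp), so III-1 is Pp.
Every other individual is either homozygous by phenotype or has at least one consistent homozygous assignment, so the count is 1.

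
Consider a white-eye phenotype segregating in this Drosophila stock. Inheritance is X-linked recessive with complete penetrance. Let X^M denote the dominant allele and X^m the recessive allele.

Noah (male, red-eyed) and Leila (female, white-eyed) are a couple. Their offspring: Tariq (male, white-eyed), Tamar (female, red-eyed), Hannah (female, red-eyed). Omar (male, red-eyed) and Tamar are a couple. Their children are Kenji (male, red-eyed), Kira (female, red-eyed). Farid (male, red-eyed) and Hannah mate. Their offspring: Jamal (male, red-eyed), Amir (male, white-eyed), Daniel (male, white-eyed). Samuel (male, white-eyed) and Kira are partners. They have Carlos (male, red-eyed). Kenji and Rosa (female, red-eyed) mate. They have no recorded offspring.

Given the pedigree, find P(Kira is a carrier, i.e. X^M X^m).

1/3

Omar is red-eyed, so Omar is X^M Y.
Tamar is red-eyed so carries M and received m from Leila (X^m X^m), so Tamar is X^M X^m.
Their cross gives offspring ratios 1/2 X^M X^M : 1/2 X^M X^m. Conditioning on Kira being red-eyed, P(X^M X^m) = 1/2 / 1 = 1/2 before taking Kira's own offspring into account.
Samuel is white-eyed, so Samuel is X^m Y.
Now use Kira's offspring. Probability of each recorded status — red-eyed son Carlos: 1/2 if Kira is X^M X^m, 1 if X^M X^M.
Bayes: P(X^M X^m) = 1/2·1/2 / (1/2·1/2 + 1/2·1) = 1/3.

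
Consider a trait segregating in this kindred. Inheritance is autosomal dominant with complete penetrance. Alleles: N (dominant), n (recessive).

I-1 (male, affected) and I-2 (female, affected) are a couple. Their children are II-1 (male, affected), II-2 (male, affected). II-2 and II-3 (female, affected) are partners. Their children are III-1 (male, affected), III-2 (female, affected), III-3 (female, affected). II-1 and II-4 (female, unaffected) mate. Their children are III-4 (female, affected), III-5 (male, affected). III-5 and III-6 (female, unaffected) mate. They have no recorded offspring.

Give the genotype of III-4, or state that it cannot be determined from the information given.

From phenotype alone, III-4 is NN or Nn.
III-4 is affected so carries N and received n from II-4 (nn), so III-4 is Nn.

Nn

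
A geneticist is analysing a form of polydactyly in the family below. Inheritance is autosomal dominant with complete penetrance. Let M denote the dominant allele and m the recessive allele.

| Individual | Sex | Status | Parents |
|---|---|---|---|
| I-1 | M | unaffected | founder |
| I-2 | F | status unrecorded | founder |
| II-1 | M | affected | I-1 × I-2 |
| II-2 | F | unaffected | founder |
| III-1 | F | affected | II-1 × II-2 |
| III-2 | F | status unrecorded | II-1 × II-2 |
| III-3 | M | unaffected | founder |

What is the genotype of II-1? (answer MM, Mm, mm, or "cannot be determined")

From phenotype alone, II-1 is MM or Mm.
II-1 is affected so carries M and received m from I-1 (mm), so II-1 is Mm.

Mm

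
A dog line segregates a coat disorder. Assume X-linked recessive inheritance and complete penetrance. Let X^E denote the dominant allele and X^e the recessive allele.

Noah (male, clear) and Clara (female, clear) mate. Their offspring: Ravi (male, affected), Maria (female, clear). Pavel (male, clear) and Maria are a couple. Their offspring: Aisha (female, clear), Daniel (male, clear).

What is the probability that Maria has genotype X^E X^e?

1/3

Noah is clear, so Noah is X^E Y.
Clara is clear so carries E and passed e to Ravi (X^e Y), so Clara is X^E X^e.
Their cross gives offspring ratios 1/2 X^E X^E : 1/2 X^E X^e. Conditioning on Maria being clear, P(X^E X^e) = 1/2 / 1 = 1/2 before taking Maria's own offspring into account.
Pavel is clear, so Pavel is X^E Y.
Now use Maria's offspring. Probability of each recorded status — clear son Daniel: 1/2 if Maria is X^E X^e, 1 if X^E X^E. (Aisha: equally likely either way, so uninformative.)
Bayes: P(X^E X^e) = 1/2·1/2 / (1/2·1/2 + 1/2·1) = 1/3.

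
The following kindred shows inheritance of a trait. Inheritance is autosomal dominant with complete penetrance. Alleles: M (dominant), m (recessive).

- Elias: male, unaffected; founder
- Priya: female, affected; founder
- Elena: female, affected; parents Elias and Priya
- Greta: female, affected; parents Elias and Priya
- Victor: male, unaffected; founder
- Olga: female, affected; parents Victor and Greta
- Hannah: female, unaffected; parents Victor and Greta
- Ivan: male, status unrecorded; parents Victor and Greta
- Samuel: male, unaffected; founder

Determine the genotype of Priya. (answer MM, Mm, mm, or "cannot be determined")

Priya's phenotype allows MM or Mm, and no parent or child forces a single allele at both positions; consistent genotype assignments exist with Priya as MM or Mm.

cannot be determined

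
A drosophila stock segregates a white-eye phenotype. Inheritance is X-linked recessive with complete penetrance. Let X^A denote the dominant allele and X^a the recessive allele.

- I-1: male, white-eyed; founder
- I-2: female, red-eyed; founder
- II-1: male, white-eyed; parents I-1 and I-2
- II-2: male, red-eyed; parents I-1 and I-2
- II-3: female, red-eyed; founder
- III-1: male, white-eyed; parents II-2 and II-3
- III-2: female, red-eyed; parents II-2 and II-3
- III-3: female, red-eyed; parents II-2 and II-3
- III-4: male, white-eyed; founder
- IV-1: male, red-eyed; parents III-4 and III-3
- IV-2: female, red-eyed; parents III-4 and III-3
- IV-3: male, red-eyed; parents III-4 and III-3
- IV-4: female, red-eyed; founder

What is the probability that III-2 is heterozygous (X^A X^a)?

II-2 is red-eyed, so II-2 is X^A Y.
II-3 is red-eyed so carries A and passed a to III-1 (X^a Y), so II-3 is X^A X^a.
Their cross gives offspring ratios 1/2 X^A X^A : 1/2 X^A X^a. Conditioning on III-2 being red-eyed, P(X^A X^a) = 1/2 / 1 = 1/2.

1/2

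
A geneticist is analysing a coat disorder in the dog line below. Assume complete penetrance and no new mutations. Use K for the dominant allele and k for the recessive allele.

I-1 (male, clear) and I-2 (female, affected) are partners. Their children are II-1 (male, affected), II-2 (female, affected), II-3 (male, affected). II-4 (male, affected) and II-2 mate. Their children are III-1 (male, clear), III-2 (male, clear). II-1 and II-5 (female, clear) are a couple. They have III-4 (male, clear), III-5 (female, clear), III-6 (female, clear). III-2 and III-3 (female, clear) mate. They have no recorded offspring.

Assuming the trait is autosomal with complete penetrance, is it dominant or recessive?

II-4 and II-2 are both affected yet have a clear child III-1. Under a recessive model two affected parents are homozygous and every child would be affected, so the trait cannot be recessive.

dominant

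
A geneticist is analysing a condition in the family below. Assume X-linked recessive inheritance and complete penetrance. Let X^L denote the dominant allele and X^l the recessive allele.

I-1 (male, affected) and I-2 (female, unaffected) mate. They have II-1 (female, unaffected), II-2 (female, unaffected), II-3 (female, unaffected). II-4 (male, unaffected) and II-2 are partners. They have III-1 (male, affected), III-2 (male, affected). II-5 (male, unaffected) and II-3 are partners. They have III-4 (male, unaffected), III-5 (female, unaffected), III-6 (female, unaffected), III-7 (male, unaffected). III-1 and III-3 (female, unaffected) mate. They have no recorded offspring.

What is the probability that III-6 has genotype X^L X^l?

1/2

II-5 is unaffected, so II-5 is X^L Y.
II-3 is unaffected so carries L and received l from I-1 (X^l Y), so II-3 is X^L X^l.
Their cross gives offspring ratios 1/2 X^L X^L : 1/2 X^L X^l. Conditioning on III-6 being unaffected, P(X^L X^l) = 1/2 / 1 = 1/2.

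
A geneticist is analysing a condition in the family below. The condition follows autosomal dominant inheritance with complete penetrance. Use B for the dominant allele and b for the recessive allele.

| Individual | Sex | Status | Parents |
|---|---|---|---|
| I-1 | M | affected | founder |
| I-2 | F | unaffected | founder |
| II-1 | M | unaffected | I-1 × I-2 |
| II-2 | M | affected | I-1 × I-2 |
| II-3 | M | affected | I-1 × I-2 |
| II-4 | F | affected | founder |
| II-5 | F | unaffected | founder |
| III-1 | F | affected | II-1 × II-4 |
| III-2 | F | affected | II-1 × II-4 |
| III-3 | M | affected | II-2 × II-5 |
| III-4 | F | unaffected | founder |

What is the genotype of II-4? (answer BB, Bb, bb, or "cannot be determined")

II-4's phenotype allows BB or Bb, and no parent or child forces a single allele at both positions; consistent genotype assignments exist with II-4 as BB or Bb.

cannot be determined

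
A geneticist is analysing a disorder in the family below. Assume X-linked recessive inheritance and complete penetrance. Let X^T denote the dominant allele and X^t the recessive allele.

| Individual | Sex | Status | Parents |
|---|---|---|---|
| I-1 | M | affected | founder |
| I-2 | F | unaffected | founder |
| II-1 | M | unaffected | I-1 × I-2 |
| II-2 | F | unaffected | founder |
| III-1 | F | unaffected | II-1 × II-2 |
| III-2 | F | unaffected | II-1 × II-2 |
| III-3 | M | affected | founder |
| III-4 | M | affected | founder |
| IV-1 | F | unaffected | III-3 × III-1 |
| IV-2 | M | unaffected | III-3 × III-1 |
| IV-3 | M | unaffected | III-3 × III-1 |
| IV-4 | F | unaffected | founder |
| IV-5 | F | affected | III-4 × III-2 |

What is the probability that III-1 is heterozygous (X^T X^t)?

II-1 is unaffected, so II-1 is X^T Y.
II-2 is unaffected so carries T and passed t to III-2 (X^T X^t, whose T came from II-1), so II-2 is X^T X^t.
Their cross gives offspring ratios 1/2 X^T X^T : 1/2 X^T X^t. Conditioning on III-1 being unaffected, P(X^T X^t) = 1/2 / 1 = 1/2 before taking III-1's own offspring into account.
III-3 is affected, so III-3 is X^t Y.
Now use III-1's offspring. Probability of each recorded status — unaffected daughter IV-1: 1/2 if III-1 is X^T X^t, 1 if X^T X^T; unaffected son IV-2: 1/2 if III-1 is X^T X^t, 1 if X^T X^T; unaffected son IV-3: 1/2 if III-1 is X^T X^t, 1 if X^T X^T.
Bayes: P(X^T X^t) = 1/2·1/8 / (1/2·1/8 + 1/2·1) = 1/9.

1/9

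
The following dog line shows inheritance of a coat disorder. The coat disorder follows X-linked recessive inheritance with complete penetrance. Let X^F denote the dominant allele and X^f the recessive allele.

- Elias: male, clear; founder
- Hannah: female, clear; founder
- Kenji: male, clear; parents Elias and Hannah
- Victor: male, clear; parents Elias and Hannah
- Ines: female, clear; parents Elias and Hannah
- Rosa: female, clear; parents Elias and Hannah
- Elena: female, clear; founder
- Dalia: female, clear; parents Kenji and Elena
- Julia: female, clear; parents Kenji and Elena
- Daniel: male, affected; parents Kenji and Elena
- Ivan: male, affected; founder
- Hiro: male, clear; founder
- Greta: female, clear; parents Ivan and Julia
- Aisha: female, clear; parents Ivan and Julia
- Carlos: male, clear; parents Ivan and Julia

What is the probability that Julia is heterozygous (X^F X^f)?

1/9

Kenji is clear, so Kenji is X^F Y.
Elena is clear so carries F and passed f to Daniel (X^f Y), so Elena is X^F X^f.
Their cross gives offspring ratios 1/2 X^F X^F : 1/2 X^F X^f. Conditioning on Julia being clear, P(X^F X^f) = 1/2 / 1 = 1/2 before taking Julia's own offspring into account.
Ivan is affected, so Ivan is X^f Y.
Now use Julia's offspring. Probability of each recorded status — clear daughter Greta: 1/2 if Julia is X^F X^f, 1 if X^F X^F; clear daughter Aisha: 1/2 if Julia is X^F X^f, 1 if X^F X^F; clear son Carlos: 1/2 if Julia is X^F X^f, 1 if X^F X^F.
Bayes: P(X^F X^f) = 1/2·1/8 / (1/2·1/8 + 1/2·1) = 1/9.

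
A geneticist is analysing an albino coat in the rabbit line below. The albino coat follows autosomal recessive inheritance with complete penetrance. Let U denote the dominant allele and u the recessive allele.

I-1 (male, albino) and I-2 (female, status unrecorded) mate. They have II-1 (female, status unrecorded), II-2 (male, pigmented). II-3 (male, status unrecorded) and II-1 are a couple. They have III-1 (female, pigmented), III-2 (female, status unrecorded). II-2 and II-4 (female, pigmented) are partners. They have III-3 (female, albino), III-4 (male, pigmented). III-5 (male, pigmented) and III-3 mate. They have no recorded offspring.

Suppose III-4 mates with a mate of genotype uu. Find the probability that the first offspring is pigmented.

II-2 is pigmented so carries U and received u from I-1 (uu), so II-2 is Uu.
II-4 is pigmented so carries U and passed u to III-3 (uu), so II-4 is Uu.
III-4 is a pigmented offspring of II-2 (Uu) × II-4 (Uu), whose cross gives 1/4 UU : 1/2 Uu : 1/4 uu; conditioning on being pigmented, III-4 is UU with probability 1/3, Uu with probability 2/3.
Summing over parental genotype combinations, P(offspring is pigmented) = 1/3·1 + 2/3·1/2 = 2/3.

2/3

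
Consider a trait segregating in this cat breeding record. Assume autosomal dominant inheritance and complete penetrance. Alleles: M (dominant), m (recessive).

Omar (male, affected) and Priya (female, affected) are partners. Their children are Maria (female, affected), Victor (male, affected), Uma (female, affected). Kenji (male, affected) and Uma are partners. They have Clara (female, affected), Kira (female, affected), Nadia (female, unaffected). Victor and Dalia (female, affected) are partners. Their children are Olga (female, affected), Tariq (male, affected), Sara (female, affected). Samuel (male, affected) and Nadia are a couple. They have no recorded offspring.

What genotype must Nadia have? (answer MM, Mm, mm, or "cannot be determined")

mm

Nadia is unaffected, so Nadia is mm.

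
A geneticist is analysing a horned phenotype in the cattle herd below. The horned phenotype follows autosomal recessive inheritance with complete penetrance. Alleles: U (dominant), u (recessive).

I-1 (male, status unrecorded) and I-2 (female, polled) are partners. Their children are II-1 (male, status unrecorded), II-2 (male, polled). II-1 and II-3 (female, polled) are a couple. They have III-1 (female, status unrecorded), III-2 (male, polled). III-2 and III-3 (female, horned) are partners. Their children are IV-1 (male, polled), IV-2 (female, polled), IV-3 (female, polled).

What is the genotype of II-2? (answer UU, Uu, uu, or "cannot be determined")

cannot be determined

II-2's phenotype allows UU or Uu, and no parent or child forces a single allele at both positions; consistent genotype assignments exist with II-2 as UU or Uu.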